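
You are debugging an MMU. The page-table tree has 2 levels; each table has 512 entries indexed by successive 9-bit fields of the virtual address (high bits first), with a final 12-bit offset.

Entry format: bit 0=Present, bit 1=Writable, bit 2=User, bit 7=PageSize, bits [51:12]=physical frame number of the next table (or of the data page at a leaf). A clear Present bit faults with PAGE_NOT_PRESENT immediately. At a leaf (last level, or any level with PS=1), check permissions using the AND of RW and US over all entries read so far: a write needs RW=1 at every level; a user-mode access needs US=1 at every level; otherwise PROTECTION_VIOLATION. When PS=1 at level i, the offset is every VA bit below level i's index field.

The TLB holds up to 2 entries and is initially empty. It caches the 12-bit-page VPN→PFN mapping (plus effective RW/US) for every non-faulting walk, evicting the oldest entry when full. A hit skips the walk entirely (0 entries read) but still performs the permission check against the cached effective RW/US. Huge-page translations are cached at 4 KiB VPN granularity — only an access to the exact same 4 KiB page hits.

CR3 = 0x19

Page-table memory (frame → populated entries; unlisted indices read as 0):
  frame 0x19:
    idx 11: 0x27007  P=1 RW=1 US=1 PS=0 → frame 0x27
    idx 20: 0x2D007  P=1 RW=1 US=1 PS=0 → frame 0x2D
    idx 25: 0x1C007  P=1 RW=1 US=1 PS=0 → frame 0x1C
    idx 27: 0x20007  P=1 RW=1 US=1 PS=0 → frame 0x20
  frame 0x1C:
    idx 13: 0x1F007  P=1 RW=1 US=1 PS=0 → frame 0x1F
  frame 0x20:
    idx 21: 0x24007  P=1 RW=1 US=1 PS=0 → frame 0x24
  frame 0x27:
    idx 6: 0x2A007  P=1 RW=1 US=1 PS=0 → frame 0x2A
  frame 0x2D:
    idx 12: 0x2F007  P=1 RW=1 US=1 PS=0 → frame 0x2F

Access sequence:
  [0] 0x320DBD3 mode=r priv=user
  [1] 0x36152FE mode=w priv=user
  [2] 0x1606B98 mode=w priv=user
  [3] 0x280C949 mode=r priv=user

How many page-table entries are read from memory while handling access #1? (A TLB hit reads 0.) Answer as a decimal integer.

Trace:
#0 VA=0x320DBD3 (r,user):
  L0 @0x19[25] → 0x1C007  P=1,RW=1,US=1,PS=0
  L1 @0x1C[13] → 0x1F007  P=1,RW=1,US=1,PS=0
  ✓ 0x1FBD3  — 2 lookups
#1 VA=0x36152FE (w,user):
  L0 @0x19[27] → 0x20007  P=1,RW=1,US=1,PS=0
  L1 @0x20[21] → 0x24007  P=1,RW=1,US=1,PS=0
  ✓ 0x242FE  — 2 lookups
#2 VA=0x1606B98 (w,user):
  L0 @0x19[11] → 0x27007  P=1,RW=1,US=1,PS=0
  L1 @0x27[6] → 0x2A007  P=1,RW=1,US=1,PS=0
  ✓ 0x2AB98  — 2 lookups
#3 VA=0x280C949 (r,user):
  L0 @0x19[20] → 0x2D007  P=1,RW=1,US=1,PS=0
  L1 @0x2D[12] → 0x2F007  P=1,RW=1,US=1,PS=0
  ✓ 0x2F949  — 2 lookups

Entries read for #1: 2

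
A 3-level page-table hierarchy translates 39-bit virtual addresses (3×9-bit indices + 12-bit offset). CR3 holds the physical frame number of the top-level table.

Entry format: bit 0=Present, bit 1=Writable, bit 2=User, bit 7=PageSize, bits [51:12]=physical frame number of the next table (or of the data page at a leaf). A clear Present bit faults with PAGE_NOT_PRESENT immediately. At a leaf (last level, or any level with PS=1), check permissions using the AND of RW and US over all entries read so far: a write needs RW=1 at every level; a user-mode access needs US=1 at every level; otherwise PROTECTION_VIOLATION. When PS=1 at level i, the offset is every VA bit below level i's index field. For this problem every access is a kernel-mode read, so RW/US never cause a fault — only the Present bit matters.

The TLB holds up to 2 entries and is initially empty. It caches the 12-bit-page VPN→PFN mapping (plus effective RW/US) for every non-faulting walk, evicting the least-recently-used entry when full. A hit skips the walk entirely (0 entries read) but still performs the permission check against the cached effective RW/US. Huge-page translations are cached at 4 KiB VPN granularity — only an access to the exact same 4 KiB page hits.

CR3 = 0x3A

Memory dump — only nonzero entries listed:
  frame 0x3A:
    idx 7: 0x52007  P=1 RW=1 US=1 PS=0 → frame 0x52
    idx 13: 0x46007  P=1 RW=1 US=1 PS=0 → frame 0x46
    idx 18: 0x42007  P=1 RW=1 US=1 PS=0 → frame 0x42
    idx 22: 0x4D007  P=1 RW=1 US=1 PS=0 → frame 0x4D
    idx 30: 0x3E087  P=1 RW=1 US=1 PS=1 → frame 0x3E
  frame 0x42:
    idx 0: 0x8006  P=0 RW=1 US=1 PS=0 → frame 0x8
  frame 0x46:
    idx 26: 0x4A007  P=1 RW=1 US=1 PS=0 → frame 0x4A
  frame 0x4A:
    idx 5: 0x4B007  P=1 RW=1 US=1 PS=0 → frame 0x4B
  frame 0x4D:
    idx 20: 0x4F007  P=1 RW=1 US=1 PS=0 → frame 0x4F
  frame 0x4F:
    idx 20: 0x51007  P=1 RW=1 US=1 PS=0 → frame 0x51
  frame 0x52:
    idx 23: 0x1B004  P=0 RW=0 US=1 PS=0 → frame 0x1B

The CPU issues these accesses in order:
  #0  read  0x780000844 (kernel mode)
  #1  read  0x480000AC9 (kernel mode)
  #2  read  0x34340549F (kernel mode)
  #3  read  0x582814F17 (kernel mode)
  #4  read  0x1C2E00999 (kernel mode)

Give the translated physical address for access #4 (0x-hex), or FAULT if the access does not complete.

Trace:
#0 VA=0x780000844 (r,kernel):
  L0: frame=0x3A idx=30 entry=0x3E087 [P=1 RW=1 US=1 PS=1]
  → PA=0x3E844 (huge @L0)  (1 entries read)
#1 VA=0x480000AC9 (r,kernel):
  L0: frame=0x3A idx=18 entry=0x42007 [P=1 RW=1 US=1 PS=0]
  L1: frame=0x42 idx=0 entry=0x8006 [P=0 RW=1 US=1 PS=0]
  ⇒ fault: PAGE_NOT_PRESENT  — 2 lookups
#2 VA=0x34340549F (r,kernel):
  L0: frame=0x3A idx=13 entry=0x46007 [P=1 RW=1 US=1 PS=0]
  L1: frame=0x46 idx=26 entry=0x4A007 [P=1 RW=1 US=1 PS=0]
  L2: frame=0x4A idx=5 entry=0x4B007 [P=1 RW=1 US=1 PS=0]
  → PA=0x4B49F  (3 entries read)
#3 VA=0x582814F17 (r,kernel):
  L0: frame=0x3A idx=22 entry=0x4D007 [P=1 RW=1 US=1 PS=0]
  L1: frame=0x4D idx=20 entry=0x4F007 [P=1 RW=1 US=1 PS=0]
  L2: frame=0x4F idx=20 entry=0x51007 [P=1 RW=1 US=1 PS=0]
  → PA=0x51F17  (3 entries read)
#4 VA=0x1C2E00999 (r,kernel):
  L0: frame=0x3A idx=7 entry=0x52007 [P=1 RW=1 US=1 PS=0]
  L1: frame=0x52 idx=23 entry=0x1B004 [P=0 RW=0 US=1 PS=0]
  ⇒ fault: PAGE_NOT_PRESENT  — 2 lookups

Access #4 PA: FAULT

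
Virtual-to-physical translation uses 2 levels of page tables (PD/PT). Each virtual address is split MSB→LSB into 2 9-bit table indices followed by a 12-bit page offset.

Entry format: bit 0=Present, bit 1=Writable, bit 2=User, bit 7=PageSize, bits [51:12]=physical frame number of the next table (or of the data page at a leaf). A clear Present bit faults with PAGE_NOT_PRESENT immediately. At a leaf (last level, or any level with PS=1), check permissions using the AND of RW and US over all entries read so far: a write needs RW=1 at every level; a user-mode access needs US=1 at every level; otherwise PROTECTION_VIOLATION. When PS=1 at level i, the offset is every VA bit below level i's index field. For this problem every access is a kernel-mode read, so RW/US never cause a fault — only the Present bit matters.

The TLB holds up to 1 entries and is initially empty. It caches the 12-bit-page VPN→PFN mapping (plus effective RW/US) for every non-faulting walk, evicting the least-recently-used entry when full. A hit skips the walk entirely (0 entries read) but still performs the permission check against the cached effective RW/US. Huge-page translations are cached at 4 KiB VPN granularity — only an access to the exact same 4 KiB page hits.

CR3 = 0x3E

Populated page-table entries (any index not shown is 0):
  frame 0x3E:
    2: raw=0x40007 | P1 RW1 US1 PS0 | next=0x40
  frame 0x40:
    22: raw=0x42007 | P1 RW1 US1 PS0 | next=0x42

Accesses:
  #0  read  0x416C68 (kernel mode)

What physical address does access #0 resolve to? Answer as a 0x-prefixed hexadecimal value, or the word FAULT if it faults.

Per-access translation:
#0 VA=0x416C68 (r,kernel):
  lvl0: tbl 0x3E, slot 2 ⇒ 0x40007 (P1/RW1/US1/PS0)
  lvl1: tbl 0x40, slot 22 ⇒ 0x42007 (P1/RW1/US1/PS0)
  ⇒ phys 0x42C68  [2 reads]

Access #0 PA: 0x42C68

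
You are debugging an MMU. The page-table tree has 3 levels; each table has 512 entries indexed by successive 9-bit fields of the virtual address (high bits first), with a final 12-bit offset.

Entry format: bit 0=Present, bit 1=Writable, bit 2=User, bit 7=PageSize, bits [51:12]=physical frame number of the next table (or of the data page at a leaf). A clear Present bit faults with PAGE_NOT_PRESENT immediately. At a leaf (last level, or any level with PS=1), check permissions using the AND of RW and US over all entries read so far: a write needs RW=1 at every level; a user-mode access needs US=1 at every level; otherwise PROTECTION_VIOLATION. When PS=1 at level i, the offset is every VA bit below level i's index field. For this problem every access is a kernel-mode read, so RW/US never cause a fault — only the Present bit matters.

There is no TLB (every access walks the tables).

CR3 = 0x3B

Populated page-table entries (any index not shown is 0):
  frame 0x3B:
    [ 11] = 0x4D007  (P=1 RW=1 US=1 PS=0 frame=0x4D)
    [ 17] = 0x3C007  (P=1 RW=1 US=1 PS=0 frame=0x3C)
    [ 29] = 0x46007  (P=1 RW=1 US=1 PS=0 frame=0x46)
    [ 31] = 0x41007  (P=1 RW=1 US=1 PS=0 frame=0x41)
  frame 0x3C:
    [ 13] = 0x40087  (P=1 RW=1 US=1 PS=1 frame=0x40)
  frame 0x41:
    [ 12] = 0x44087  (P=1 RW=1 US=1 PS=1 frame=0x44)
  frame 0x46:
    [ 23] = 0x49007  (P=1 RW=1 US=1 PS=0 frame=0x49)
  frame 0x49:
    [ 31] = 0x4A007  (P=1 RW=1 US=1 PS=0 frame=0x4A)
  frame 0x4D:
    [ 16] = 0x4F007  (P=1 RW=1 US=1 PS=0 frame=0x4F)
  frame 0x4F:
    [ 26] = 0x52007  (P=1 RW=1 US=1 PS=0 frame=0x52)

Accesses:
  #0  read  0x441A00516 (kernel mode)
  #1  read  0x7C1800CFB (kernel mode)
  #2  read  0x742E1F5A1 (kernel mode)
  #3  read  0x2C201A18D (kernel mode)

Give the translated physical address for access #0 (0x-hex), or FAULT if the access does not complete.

Per-access translation:
#0 VA=0x441A00516 (r,kernel):
  lvl0: tbl 0x3B, slot 17 ⇒ 0x3C007 (P1/RW1/US1/PS0)
  lvl1: tbl 0x3C, slot 13 ⇒ 0x40087 (P1/RW1/US1/PS1)
  ⇒ phys 0x40516 (huge @L1)  [2 reads]
#1 VA=0x7C1800CFB (r,kernel):
  lvl0: tbl 0x3B, slot 31 ⇒ 0x41007 (P1/RW1/US1/PS0)
  lvl1: tbl 0x41, slot 12 ⇒ 0x44087 (P1/RW1/US1/PS1)
  ⇒ phys 0x44CFB (huge @L1)  [2 reads]
#2 VA=0x742E1F5A1 (r,kernel):
  lvl0: tbl 0x3B, slot 29 ⇒ 0x46007 (P1/RW1/US1/PS0)
  lvl1: tbl 0x46, slot 23 ⇒ 0x49007 (P1/RW1/US1/PS0)
  lvl2: tbl 0x49, slot 31 ⇒ 0x4A007 (P1/RW1/US1/PS0)
  ⇒ phys 0x4A5A1  [3 reads]
#3 VA=0x2C201A18D (r,kernel):
  lvl0: tbl 0x3B, slot 11 ⇒ 0x4D007 (P1/RW1/US1/PS0)
  lvl1: tbl 0x4D, slot 16 ⇒ 0x4F007 (P1/RW1/US1/PS0)
  lvl2: tbl 0x4F, slot 26 ⇒ 0x52007 (P1/RW1/US1/PS0)
  ⇒ phys 0x5218D  [3 reads]

Access #0 PA: 0x40516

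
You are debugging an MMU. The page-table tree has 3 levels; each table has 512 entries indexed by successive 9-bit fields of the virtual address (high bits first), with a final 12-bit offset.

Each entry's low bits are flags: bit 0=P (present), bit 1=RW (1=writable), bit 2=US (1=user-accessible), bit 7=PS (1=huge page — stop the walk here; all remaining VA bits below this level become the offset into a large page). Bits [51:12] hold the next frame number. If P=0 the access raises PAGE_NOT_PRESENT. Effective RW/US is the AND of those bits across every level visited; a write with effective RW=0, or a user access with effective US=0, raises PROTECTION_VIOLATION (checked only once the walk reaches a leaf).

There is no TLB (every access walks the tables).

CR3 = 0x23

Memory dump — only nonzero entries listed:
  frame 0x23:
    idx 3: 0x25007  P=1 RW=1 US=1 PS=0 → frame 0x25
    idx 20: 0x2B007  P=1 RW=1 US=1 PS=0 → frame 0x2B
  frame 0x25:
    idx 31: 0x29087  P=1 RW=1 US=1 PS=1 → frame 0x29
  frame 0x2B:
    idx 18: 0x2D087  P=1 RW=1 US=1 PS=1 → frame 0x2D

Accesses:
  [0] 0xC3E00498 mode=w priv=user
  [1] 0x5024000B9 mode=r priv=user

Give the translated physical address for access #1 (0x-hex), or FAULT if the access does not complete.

Trace:
#0 VA=0xC3E00498 (w,user):
  L0: frame=0x23 idx=3 entry=0x25007 [P=1 RW=1 US=1 PS=0]
  L1: frame=0x25 idx=31 entry=0x29087 [P=1 RW=1 US=1 PS=1]
  → PA=0x29498 (huge @L1)  (2 entries read)
#1 VA=0x5024000B9 (r,user):
  L0: frame=0x23 idx=20 entry=0x2B007 [P=1 RW=1 US=1 PS=0]
  L1: frame=0x2B idx=18 entry=0x2D087 [P=1 RW=1 US=1 PS=1]
  → PA=0x2D0B9 (huge @L1)  (2 entries read)

Access #1 PA: 0x2D0B9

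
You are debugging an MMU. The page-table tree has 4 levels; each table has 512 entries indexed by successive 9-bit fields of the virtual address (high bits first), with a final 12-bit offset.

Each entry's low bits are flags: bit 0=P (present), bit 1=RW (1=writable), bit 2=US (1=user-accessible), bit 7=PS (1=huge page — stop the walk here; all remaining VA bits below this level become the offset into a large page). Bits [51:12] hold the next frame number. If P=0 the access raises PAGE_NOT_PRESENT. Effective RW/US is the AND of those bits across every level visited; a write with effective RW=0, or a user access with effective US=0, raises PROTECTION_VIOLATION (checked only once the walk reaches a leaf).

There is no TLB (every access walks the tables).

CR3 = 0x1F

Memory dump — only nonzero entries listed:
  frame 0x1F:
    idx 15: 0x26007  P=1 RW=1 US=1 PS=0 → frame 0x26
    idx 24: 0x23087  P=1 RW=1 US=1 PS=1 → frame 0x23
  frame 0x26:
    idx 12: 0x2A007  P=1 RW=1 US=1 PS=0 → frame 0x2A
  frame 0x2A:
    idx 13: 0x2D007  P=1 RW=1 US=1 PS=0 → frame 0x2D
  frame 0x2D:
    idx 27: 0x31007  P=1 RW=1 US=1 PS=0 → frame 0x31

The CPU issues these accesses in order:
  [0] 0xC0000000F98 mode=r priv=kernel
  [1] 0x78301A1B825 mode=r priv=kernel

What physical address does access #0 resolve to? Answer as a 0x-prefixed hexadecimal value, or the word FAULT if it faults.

Walk each access:
#0 VA=0xC0000000F98 (r,kernel):
  lvl0: tbl 0x1F, slot 24 ⇒ 0x23087 (P1/RW1/US1/PS1)
  ✓ 0x23F98 (huge @L0)  — 1 lookups
#1 VA=0x78301A1B825 (r,kernel):
  lvl0: tbl 0x1F, slot 15 ⇒ 0x26007 (P1/RW1/US1/PS0)
  lvl1: tbl 0x26, slot 12 ⇒ 0x2A007 (P1/RW1/US1/PS0)
  lvl2: tbl 0x2A, slot 13 ⇒ 0x2D007 (P1/RW1/US1/PS0)
  lvl3: tbl 0x2D, slot 27 ⇒ 0x31007 (P1/RW1/US1/PS0)
  ✓ 0x31825  — 4 lookups

Access #0 PA: 0x23F98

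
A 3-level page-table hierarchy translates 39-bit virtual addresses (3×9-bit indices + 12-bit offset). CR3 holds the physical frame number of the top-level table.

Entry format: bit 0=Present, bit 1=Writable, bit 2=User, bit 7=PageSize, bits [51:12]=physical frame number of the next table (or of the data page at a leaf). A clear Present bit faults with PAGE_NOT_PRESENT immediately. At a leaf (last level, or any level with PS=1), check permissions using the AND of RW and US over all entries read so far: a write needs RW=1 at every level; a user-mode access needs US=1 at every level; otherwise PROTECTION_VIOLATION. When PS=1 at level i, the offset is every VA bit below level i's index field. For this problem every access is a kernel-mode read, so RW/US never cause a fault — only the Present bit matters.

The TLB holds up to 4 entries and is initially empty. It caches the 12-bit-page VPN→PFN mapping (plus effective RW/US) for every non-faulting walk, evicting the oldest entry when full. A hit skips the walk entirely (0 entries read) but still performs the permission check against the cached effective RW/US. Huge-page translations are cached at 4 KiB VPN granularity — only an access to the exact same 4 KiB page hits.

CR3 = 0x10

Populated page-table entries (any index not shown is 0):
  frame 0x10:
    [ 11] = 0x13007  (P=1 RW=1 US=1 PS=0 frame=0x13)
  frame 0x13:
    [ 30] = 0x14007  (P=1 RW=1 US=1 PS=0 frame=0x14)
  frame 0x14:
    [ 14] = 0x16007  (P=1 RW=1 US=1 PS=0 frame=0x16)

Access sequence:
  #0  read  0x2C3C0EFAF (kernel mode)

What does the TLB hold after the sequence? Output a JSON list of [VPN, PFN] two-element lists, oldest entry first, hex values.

Per-access translation:
#0 VA=0x2C3C0EFAF (r,kernel):
  [0] read 0x10 idx=11: raw=0x13007 flags P=1 W=1 U=1 S=0
  [1] read 0x13 idx=30: raw=0x14007 flags P=1 W=1 U=1 S=0
  [2] read 0x14 idx=14: raw=0x16007 flags P=1 W=1 U=1 S=0
  ⇒ phys 0x16FAF  [3 reads]

TLB: [["0x2C3C0E", "0x16"]]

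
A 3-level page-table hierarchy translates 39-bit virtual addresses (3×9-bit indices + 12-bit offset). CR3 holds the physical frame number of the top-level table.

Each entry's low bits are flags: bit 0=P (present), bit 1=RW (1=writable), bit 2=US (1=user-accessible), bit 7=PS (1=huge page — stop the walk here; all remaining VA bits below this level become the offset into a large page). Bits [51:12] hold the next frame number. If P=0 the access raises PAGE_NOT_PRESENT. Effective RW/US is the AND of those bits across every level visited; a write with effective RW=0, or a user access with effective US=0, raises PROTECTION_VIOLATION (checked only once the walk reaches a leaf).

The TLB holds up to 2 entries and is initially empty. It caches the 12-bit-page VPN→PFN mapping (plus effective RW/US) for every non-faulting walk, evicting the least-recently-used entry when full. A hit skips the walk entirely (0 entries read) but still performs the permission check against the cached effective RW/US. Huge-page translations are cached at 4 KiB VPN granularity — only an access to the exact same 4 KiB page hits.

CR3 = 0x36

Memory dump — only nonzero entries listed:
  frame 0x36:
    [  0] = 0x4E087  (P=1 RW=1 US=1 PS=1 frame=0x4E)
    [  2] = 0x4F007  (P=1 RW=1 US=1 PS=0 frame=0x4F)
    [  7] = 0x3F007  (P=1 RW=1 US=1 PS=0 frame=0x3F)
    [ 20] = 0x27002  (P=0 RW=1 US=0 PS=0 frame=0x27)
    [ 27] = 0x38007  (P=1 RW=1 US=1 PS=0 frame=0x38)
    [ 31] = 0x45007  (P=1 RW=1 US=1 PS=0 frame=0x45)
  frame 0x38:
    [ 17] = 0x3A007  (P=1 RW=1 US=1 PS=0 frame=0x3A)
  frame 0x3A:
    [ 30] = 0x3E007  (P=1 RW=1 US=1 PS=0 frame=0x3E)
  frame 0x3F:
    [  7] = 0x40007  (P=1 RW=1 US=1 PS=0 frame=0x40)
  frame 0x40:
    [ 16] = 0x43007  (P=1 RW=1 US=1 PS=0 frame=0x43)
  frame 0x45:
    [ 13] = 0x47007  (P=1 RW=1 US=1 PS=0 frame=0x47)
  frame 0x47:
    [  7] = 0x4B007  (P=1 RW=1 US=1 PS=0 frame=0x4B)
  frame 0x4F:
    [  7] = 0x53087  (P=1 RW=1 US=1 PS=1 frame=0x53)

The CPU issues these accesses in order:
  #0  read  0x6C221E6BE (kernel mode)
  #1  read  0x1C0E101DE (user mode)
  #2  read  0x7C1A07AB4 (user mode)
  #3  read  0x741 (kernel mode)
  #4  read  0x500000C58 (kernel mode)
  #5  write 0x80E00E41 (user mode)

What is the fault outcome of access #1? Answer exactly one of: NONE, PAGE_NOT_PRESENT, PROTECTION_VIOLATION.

Per-access translation:
#0 VA=0x6C221E6BE (r,kernel):
  L0 @0x36[27] → 0x38007  P=1,RW=1,US=1,PS=0
  L1 @0x38[17] → 0x3A007  P=1,RW=1,US=1,PS=0
  L2 @0x3A[30] → 0x3E007  P=1,RW=1,US=1,PS=0
  → PA=0x3E6BE  (3 entries read)
#1 VA=0x1C0E101DE (r,user):
  L0 @0x36[7] → 0x3F007  P=1,RW=1,US=1,PS=0
  L1 @0x3F[7] → 0x40007  P=1,RW=1,US=1,PS=0
  L2 @0x40[16] → 0x43007  P=1,RW=1,US=1,PS=0
  → PA=0x431DE  (3 entries read)
#2 VA=0x7C1A07AB4 (r,user):
  L0 @0x36[31] → 0x45007  P=1,RW=1,US=1,PS=0
  L1 @0x45[13] → 0x47007  P=1,RW=1,US=1,PS=0
  L2 @0x47[7] → 0x4B007  P=1,RW=1,US=1,PS=0
  → PA=0x4BAB4  (3 entries read)
#3 VA=0x741 (r,kernel):
  L0 @0x36[0] → 0x4E087  P=1,RW=1,US=1,PS=1
  → PA=0x4E741 (huge @L0)  (1 entries read)
#4 VA=0x500000C58 (r,kernel):
  L0 @0x36[20] → 0x27002  P=0,RW=1,US=0,PS=0
  ⇒ fault: PAGE_NOT_PRESENT  — 1 lookups
#5 VA=0x80E00E41 (w,user):
  L0 @0x36[2] → 0x4F007  P=1,RW=1,US=1,PS=0
  L1 @0x4F[7] → 0x53087  P=1,RW=1,US=1,PS=1
  → PA=0x53E41 (huge @L1)  (2 entries read)

Access #1 fault: NONE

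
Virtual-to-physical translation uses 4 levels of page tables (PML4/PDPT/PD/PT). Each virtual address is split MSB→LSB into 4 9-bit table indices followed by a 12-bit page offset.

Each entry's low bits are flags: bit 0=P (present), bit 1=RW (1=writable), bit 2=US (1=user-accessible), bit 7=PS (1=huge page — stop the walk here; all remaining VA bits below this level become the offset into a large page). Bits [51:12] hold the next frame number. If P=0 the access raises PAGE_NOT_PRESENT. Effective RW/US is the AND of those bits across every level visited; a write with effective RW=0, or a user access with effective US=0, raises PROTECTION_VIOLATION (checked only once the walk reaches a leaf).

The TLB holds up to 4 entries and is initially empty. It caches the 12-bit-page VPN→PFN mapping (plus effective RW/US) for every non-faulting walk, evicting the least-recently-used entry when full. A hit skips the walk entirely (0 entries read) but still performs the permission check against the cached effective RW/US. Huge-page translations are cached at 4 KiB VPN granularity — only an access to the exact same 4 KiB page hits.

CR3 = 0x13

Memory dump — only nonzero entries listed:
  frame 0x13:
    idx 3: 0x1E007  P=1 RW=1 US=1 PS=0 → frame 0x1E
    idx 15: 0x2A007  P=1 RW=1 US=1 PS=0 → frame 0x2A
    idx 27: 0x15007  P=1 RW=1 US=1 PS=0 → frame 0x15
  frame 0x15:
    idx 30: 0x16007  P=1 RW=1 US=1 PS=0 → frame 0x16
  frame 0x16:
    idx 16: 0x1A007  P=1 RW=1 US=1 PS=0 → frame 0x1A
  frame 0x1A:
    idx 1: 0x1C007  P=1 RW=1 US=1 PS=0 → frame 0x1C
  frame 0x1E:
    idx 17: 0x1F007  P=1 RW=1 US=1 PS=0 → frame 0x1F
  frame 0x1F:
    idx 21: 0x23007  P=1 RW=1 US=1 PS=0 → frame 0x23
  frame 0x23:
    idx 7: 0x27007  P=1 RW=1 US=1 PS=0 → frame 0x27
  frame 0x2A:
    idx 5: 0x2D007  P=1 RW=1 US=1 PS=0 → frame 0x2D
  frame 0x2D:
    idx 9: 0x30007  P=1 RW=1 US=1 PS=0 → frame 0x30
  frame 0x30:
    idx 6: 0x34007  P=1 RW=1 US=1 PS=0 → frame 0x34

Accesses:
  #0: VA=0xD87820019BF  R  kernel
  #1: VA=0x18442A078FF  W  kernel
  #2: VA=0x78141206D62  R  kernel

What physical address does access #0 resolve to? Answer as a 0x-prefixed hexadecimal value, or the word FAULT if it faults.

Per-access translation:
#0 VA=0xD87820019BF (r,kernel):
  L0: frame=0x13 idx=27 entry=0x15007 [P=1 RW=1 US=1 PS=0]
  L1: frame=0x15 idx=30 entry=0x16007 [P=1 RW=1 US=1 PS=0]
  L2: frame=0x16 idx=16 entry=0x1A007 [P=1 RW=1 US=1 PS=0]
  L3: frame=0x1A idx=1 entry=0x1C007 [P=1 RW=1 US=1 PS=0]
  ✓ 0x1C9BF  — 4 lookups
#1 VA=0x18442A078FF (w,kernel):
  L0: frame=0x13 idx=3 entry=0x1E007 [P=1 RW=1 US=1 PS=0]
  L1: frame=0x1E idx=17 entry=0x1F007 [P=1 RW=1 US=1 PS=0]
  L2: frame=0x1F idx=21 entry=0x23007 [P=1 RW=1 US=1 PS=0]
  L3: frame=0x23 idx=7 entry=0x27007 [P=1 RW=1 US=1 PS=0]
  ✓ 0x278FF  — 4 lookups
#2 VA=0x78141206D62 (r,kernel):
  L0: frame=0x13 idx=15 entry=0x2A007 [P=1 RW=1 US=1 PS=0]
  L1: frame=0x2A idx=5 entry=0x2D007 [P=1 RW=1 US=1 PS=0]
  L2: frame=0x2D idx=9 entry=0x30007 [P=1 RW=1 US=1 PS=0]
  L3: frame=0x30 idx=6 entry=0x34007 [P=1 RW=1 US=1 PS=0]
  ✓ 0x34D62  — 4 lookups

Access #0 PA: 0x1C9BF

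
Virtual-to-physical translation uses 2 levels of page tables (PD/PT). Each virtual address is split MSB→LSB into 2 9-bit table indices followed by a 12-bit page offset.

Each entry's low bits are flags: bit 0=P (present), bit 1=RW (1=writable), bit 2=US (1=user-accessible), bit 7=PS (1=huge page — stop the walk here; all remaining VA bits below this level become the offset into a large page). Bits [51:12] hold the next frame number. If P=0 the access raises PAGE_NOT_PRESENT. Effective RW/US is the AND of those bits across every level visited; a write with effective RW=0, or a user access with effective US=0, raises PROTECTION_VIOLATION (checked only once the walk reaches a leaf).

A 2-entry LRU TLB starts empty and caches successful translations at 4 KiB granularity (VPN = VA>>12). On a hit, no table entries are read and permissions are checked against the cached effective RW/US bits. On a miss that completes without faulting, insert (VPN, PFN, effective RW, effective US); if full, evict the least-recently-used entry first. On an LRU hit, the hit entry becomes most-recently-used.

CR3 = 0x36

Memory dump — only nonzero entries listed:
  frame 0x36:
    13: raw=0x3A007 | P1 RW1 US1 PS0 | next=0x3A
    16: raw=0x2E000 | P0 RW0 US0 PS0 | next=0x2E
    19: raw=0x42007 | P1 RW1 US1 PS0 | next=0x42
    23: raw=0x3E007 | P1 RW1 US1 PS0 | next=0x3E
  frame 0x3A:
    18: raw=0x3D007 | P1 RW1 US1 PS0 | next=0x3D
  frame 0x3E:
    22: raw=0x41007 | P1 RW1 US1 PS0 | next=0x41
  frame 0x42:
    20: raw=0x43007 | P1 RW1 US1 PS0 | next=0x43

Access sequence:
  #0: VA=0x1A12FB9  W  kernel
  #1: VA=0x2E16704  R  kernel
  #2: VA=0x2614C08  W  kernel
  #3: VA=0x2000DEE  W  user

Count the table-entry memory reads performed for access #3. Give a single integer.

Per-access translation:
#0 VA=0x1A12FB9 (w,kernel):
  L0 @0x36[13] → 0x3A007  P=1,RW=1,US=1,PS=0
  L1 @0x3A[18] → 0x3D007  P=1,RW=1,US=1,PS=0
  → PA=0x3DFB9  (2 entries read)
#1 VA=0x2E16704 (r,kernel):
  L0 @0x36[23] → 0x3E007  P=1,RW=1,US=1,PS=0
  L1 @0x3E[22] → 0x41007  P=1,RW=1,US=1,PS=0
  → PA=0x41704  (2 entries read)
#2 VA=0x2614C08 (w,kernel):
  L0 @0x36[19] → 0x42007  P=1,RW=1,US=1,PS=0
  L1 @0x42[20] → 0x43007  P=1,RW=1,US=1,PS=0
  → PA=0x43C08  (2 entries read)
#3 VA=0x2000DEE (w,user):
  L0 @0x36[16] → 0x2E000  P=0,RW=0,US=0,PS=0
  ✗ PAGE_NOT_PRESENT  [1 reads]

Entries read for #3: 1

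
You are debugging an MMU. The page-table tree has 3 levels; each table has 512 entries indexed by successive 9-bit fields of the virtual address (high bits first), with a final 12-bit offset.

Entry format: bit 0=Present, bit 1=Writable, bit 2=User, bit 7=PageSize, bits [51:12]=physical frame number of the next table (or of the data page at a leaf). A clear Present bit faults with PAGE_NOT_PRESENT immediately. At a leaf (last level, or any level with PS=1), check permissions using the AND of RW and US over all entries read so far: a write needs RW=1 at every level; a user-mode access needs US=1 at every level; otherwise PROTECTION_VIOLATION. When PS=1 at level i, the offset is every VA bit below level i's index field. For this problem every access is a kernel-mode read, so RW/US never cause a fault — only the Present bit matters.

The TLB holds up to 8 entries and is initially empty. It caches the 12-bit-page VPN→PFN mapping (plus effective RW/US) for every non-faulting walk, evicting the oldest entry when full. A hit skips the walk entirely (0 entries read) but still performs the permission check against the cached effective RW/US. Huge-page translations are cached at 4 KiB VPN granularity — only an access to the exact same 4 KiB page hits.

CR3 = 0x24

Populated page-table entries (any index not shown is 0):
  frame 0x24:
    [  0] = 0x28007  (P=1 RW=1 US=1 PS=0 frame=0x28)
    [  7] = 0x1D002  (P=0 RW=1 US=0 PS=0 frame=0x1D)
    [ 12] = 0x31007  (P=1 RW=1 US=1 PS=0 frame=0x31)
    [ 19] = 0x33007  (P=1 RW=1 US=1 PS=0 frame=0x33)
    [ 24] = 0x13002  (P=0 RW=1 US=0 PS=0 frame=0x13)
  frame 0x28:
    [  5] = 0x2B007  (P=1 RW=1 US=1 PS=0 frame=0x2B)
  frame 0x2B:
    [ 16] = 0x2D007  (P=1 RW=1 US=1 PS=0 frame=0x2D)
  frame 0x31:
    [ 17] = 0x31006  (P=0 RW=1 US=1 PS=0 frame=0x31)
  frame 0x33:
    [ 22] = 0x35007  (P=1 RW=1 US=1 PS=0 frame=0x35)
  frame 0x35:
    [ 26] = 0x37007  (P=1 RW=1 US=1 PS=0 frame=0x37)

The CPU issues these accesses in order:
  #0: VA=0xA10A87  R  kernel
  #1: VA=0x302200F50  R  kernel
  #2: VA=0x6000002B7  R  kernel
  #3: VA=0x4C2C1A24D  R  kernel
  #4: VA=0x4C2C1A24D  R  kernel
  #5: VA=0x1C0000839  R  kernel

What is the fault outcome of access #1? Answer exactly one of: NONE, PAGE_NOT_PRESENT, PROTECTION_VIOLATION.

Per-access translation:
#0 VA=0xA10A87 (r,kernel):
  L0 @0x24[0] → 0x28007  P=1,RW=1,US=1,PS=0
  L1 @0x28[5] → 0x2B007  P=1,RW=1,US=1,PS=0
  L2 @0x2B[16] → 0x2D007  P=1,RW=1,US=1,PS=0
  → PA=0x2DA87  (3 entries read)
#1 VA=0x302200F50 (r,kernel):
  L0 @0x24[12] → 0x31007  P=1,RW=1,US=1,PS=0
  L1 @0x31[17] → 0x31006  P=0,RW=1,US=1,PS=0
  ✗ PAGE_NOT_PRESENT  [2 reads]
#2 VA=0x6000002B7 (r,kernel):
  L0 @0x24[24] → 0x13002  P=0,RW=1,US=0,PS=0
  ✗ PAGE_NOT_PRESENT  [1 reads]
#3 VA=0x4C2C1A24D (r,kernel):
  L0 @0x24[19] → 0x33007  P=1,RW=1,US=1,PS=0
  L1 @0x33[22] → 0x35007  P=1,RW=1,US=1,PS=0
  L2 @0x35[26] → 0x37007  P=1,RW=1,US=1,PS=0
  → PA=0x3724D  (3 entries read)
#4 VA=0x4C2C1A24D (r,kernel):
  TLB hit vpn=0x4C2C1A → PA=0x3724D
#5 VA=0x1C0000839 (r,kernel):
  L0 @0x24[7] → 0x1D002  P=0,RW=1,US=0,PS=0
  ✗ PAGE_NOT_PRESENT  [1 reads]

Access #1 fault: PAGE_NOT_PRESENT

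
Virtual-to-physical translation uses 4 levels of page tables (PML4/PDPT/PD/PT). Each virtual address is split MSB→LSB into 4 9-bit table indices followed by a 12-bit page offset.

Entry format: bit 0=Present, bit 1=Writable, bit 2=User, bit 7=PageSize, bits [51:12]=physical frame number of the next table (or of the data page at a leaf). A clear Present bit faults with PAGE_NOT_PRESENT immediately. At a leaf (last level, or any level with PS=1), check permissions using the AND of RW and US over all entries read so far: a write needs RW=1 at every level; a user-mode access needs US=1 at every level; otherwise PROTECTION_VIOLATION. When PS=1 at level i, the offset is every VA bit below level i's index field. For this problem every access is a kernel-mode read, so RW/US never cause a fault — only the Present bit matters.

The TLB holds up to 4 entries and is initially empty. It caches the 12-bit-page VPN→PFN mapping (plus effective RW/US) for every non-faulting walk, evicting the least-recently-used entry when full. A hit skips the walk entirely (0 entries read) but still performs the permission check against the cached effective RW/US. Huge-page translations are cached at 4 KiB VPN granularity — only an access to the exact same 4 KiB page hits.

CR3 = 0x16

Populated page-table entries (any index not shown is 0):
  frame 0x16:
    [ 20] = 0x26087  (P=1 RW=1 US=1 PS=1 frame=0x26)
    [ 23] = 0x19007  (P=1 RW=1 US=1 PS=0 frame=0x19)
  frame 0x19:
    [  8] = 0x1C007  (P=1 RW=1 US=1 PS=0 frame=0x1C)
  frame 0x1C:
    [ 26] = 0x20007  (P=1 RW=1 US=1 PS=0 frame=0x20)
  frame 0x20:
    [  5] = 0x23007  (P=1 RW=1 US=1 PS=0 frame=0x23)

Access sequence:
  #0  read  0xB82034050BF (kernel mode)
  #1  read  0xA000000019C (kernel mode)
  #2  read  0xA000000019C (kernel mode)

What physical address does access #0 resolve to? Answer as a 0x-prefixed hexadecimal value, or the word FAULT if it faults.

Trace:
#0 VA=0xB82034050BF (r,kernel):
  L0 @0x16[23] → 0x19007  P=1,RW=1,US=1,PS=0
  L1 @0x19[8] → 0x1C007  P=1,RW=1,US=1,PS=0
  L2 @0x1C[26] → 0x20007  P=1,RW=1,US=1,PS=0
  L3 @0x20[5] → 0x23007  P=1,RW=1,US=1,PS=0
  → PA=0x230BF  (4 entries read)
#1 VA=0xA000000019C (r,kernel):
  L0 @0x16[20] → 0x26087  P=1,RW=1,US=1,PS=1
  → PA=0x2619C (huge @L0)  (1 entries read)
#2 VA=0xA000000019C (r,kernel):
  TLB hit vpn=0xA0000000 → PA=0x2619C

Access #0 PA: 0x230BF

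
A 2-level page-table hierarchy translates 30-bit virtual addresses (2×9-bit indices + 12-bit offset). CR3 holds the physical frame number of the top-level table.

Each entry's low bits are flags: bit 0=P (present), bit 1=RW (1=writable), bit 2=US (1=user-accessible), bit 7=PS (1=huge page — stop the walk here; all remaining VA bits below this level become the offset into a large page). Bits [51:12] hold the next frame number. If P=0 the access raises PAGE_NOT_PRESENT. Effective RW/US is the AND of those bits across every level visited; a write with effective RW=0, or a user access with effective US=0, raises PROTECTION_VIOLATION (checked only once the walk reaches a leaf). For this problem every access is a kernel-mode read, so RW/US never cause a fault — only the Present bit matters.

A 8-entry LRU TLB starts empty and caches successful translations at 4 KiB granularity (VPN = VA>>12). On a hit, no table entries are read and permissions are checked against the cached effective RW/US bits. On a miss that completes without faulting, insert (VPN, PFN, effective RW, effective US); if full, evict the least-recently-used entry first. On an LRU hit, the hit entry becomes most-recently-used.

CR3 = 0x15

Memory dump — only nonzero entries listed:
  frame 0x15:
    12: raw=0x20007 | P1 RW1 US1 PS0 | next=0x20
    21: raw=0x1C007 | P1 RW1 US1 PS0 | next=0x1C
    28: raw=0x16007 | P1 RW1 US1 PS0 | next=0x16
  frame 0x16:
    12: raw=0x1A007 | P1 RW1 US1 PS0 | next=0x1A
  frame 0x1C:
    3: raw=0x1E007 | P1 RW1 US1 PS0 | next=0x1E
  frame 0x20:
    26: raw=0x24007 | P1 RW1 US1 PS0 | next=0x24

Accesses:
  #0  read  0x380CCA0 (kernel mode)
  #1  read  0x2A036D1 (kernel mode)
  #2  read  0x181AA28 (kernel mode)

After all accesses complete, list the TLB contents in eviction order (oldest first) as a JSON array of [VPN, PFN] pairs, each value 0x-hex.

Per-access translation:
#0 VA=0x380CCA0 (r,kernel):
  lvl0: tbl 0x15, slot 28 ⇒ 0x16007 (P1/RW1/US1/PS0)
  lvl1: tbl 0x16, slot 12 ⇒ 0x1A007 (P1/RW1/US1/PS0)
  → PA=0x1ACA0  (2 entries read)
#1 VA=0x2A036D1 (r,kernel):
  lvl0: tbl 0x15, slot 21 ⇒ 0x1C007 (P1/RW1/US1/PS0)
  lvl1: tbl 0x1C, slot 3 ⇒ 0x1E007 (P1/RW1/US1/PS0)
  → PA=0x1E6D1  (2 entries read)
#2 VA=0x181AA28 (r,kernel):
  lvl0: tbl 0x15, slot 12 ⇒ 0x20007 (P1/RW1/US1/PS0)
  lvl1: tbl 0x20, slot 26 ⇒ 0x24007 (P1/RW1/US1/PS0)
  → PA=0x24A28  (2 entries read)

TLB: [["0x380C", "0x1A"], ["0x2A03", "0x1E"], ["0x181A", "0x24"]]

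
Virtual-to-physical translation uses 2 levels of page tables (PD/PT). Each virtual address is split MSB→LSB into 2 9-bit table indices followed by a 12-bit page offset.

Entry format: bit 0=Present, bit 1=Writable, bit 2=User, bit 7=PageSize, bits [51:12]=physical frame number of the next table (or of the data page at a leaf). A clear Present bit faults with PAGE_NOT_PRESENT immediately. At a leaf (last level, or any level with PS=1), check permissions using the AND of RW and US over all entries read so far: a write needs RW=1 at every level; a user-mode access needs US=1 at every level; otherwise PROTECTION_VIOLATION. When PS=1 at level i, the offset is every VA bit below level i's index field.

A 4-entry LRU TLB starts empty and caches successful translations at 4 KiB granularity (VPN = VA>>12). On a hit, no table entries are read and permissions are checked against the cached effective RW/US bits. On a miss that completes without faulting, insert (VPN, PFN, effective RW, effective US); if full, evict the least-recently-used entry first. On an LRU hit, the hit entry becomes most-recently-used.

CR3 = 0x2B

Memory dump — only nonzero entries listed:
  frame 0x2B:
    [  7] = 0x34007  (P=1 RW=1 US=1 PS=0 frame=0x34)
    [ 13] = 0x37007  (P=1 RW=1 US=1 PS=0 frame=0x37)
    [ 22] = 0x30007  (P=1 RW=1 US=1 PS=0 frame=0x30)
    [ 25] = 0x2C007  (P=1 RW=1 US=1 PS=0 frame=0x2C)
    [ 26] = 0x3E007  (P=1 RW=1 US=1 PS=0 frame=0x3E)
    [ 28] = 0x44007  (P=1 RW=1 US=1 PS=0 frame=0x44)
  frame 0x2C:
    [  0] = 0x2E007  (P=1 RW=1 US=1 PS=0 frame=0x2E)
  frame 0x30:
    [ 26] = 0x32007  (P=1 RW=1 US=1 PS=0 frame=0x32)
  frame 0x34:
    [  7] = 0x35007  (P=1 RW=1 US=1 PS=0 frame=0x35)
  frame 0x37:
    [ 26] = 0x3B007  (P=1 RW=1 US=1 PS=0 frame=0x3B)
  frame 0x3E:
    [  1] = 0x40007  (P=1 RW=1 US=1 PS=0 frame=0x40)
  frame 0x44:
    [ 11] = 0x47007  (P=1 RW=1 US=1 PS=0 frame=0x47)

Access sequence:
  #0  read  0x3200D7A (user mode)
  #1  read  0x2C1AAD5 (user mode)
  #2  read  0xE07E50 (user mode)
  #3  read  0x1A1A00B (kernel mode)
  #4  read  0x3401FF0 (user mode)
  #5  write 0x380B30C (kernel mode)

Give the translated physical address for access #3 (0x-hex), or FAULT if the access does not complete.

Trace:
#0 VA=0x3200D7A (r,user):
  L0 @0x2B[25] → 0x2C007  P=1,RW=1,US=1,PS=0
  L1 @0x2C[0] → 0x2E007  P=1,RW=1,US=1,PS=0
  → PA=0x2ED7A  (2 entries read)
#1 VA=0x2C1AAD5 (r,user):
  L0 @0x2B[22] → 0x30007  P=1,RW=1,US=1,PS=0
  L1 @0x30[26] → 0x32007  P=1,RW=1,US=1,PS=0
  → PA=0x32AD5  (2 entries read)
#2 VA=0xE07E50 (r,user):
  L0 @0x2B[7] → 0x34007  P=1,RW=1,US=1,PS=0
  L1 @0x34[7] → 0x35007  P=1,RW=1,US=1,PS=0
  → PA=0x35E50  (2 entries read)
#3 VA=0x1A1A00B (r,kernel):
  L0 @0x2B[13] → 0x37007  P=1,RW=1,US=1,PS=0
  L1 @0x37[26] → 0x3B007  P=1,RW=1,US=1,PS=0
  → PA=0x3B00B  (2 entries read)
#4 VA=0x3401FF0 (r,user):
  L0 @0x2B[26] → 0x3E007  P=1,RW=1,US=1,PS=0
  L1 @0x3E[1] → 0x40007  P=1,RW=1,US=1,PS=0
  → PA=0x40FF0  (2 entries read)
#5 VA=0x380B30C (w,kernel):
  L0 @0x2B[28] → 0x44007  P=1,RW=1,US=1,PS=0
  L1 @0x44[11] → 0x47007  P=1,RW=1,US=1,PS=0
  → PA=0x4730C  (2 entries read)

Access #3 PA: 0x3B00B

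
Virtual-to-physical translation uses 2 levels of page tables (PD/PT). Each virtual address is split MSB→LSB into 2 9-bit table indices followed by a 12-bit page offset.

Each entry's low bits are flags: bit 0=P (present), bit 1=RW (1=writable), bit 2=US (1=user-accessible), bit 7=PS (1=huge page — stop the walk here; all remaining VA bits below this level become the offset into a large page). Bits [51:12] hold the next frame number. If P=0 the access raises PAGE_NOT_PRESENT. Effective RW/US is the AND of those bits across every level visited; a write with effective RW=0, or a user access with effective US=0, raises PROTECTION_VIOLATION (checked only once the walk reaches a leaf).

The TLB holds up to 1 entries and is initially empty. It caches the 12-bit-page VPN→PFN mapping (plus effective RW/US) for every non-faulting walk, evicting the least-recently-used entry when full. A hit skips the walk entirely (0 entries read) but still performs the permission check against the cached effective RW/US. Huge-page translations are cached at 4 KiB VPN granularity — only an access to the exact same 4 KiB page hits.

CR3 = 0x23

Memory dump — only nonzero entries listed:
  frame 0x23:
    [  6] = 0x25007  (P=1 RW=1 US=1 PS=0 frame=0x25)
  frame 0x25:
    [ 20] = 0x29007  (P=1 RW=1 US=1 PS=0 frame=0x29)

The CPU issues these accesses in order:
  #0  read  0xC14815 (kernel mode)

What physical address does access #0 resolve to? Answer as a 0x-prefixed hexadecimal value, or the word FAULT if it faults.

Trace:
#0 VA=0xC14815 (r,kernel):
  L0 @0x23[6] → 0x25007  P=1,RW=1,US=1,PS=0
  L1 @0x25[20] → 0x29007  P=1,RW=1,US=1,PS=0
  ⇒ phys 0x29815  [2 reads]

Access #0 PA: 0x29815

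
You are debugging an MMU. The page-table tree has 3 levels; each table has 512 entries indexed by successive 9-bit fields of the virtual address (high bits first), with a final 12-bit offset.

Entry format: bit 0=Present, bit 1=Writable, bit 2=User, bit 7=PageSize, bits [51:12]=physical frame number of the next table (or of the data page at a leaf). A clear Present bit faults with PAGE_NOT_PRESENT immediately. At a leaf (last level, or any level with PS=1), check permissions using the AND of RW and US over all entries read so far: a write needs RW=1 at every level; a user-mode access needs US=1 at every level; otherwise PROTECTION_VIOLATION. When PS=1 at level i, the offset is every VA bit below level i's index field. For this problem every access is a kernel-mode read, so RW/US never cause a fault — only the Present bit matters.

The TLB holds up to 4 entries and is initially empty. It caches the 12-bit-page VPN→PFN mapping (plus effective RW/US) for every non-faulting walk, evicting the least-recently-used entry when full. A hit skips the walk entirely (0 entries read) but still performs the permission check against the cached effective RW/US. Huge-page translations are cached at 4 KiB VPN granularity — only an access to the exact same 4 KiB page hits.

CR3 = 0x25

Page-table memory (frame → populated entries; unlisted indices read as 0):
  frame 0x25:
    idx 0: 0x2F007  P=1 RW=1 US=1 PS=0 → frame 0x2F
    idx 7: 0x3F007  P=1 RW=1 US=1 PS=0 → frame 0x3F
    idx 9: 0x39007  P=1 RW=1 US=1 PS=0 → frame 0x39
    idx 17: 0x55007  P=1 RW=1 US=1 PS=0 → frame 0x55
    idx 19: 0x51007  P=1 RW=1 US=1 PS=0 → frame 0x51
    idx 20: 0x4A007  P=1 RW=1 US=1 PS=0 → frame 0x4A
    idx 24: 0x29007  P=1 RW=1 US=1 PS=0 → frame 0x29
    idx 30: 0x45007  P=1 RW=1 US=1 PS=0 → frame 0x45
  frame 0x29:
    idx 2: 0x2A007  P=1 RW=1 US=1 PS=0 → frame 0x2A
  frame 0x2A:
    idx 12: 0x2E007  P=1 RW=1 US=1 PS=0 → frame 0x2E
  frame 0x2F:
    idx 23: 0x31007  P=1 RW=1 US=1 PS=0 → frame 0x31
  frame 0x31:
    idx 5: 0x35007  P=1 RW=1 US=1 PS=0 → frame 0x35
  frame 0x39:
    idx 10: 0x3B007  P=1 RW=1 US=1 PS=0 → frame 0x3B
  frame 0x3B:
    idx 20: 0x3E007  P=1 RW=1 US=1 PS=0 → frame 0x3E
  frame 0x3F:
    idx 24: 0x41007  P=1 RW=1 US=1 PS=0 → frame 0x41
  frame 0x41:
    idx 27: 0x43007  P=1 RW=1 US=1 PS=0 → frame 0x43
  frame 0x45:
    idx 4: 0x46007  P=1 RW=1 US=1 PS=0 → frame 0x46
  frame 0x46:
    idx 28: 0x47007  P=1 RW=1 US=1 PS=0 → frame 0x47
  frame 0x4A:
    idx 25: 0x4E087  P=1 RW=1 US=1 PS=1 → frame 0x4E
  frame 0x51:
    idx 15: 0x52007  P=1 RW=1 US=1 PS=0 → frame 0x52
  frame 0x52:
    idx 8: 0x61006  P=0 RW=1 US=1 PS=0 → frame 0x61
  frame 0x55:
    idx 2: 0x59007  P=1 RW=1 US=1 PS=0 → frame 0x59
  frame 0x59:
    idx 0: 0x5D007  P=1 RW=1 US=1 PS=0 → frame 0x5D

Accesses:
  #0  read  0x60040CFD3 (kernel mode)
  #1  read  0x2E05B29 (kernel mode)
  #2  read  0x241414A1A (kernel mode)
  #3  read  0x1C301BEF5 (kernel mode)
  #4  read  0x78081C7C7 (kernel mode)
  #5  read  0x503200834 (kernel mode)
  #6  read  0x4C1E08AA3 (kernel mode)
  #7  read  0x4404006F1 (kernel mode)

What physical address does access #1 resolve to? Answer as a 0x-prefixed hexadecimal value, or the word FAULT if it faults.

Trace:
#0 VA=0x60040CFD3 (r,kernel):
  L0 @0x25[24] → 0x29007  P=1,RW=1,US=1,PS=0
  L1 @0x29[2] → 0x2A007  P=1,RW=1,US=1,PS=0
  L2 @0x2A[12] → 0x2E007  P=1,RW=1,US=1,PS=0
  → PA=0x2EFD3  (3 entries read)
#1 VA=0x2E05B29 (r,kernel):
  L0 @0x25[0] → 0x2F007  P=1,RW=1,US=1,PS=0
  L1 @0x2F[23] → 0x31007  P=1,RW=1,US=1,PS=0
  L2 @0x31[5] → 0x35007  P=1,RW=1,US=1,PS=0
  → PA=0x35B29  (3 entries read)
#2 VA=0x241414A1A (r,kernel):
  L0 @0x25[9] → 0x39007  P=1,RW=1,US=1,PS=0
  L1 @0x39[10] → 0x3B007  P=1,RW=1,US=1,PS=0
  L2 @0x3B[20] → 0x3E007  P=1,RW=1,US=1,PS=0
  → PA=0x3EA1A  (3 entries read)
#3 VA=0x1C301BEF5 (r,kernel):
  L0 @0x25[7] → 0x3F007  P=1,RW=1,US=1,PS=0
  L1 @0x3F[24] → 0x41007  P=1,RW=1,US=1,PS=0
  L2 @0x41[27] → 0x43007  P=1,RW=1,US=1,PS=0
  → PA=0x43EF5  (3 entries read)
#4 VA=0x78081C7C7 (r,kernel):
  L0 @0x25[30] → 0x45007  P=1,RW=1,US=1,PS=0
  L1 @0x45[4] → 0x46007  P=1,RW=1,US=1,PS=0
  L2 @0x46[28] → 0x47007  P=1,RW=1,US=1,PS=0
  → PA=0x477C7  (3 entries read)
#5 VA=0x503200834 (r,kernel):
  L0 @0x25[20] → 0x4A007  P=1,RW=1,US=1,PS=0
  L1 @0x4A[25] → 0x4E087  P=1,RW=1,US=1,PS=1
  → PA=0x4E834 (huge @L1)  (2 entries read)
#6 VA=0x4C1E08AA3 (r,kernel):
  L0 @0x25[19] → 0x51007  P=1,RW=1,US=1,PS=0
  L1 @0x51[15] → 0x52007  P=1,RW=1,US=1,PS=0
  L2 @0x52[8] → 0x61006  P=0,RW=1,US=1,PS=0
  ⇒ fault: PAGE_NOT_PRESENT  — 3 lookups
#7 VA=0x4404006F1 (r,kernel):
  L0 @0x25[17] → 0x55007  P=1,RW=1,US=1,PS=0
  L1 @0x55[2] → 0x59007  P=1,RW=1,US=1,PS=0
  L2 @0x59[0] → 0x5D007  P=1,RW=1,US=1,PS=0
  → PA=0x5D6F1  (3 entries read)

Access #1 PA: 0x35B29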